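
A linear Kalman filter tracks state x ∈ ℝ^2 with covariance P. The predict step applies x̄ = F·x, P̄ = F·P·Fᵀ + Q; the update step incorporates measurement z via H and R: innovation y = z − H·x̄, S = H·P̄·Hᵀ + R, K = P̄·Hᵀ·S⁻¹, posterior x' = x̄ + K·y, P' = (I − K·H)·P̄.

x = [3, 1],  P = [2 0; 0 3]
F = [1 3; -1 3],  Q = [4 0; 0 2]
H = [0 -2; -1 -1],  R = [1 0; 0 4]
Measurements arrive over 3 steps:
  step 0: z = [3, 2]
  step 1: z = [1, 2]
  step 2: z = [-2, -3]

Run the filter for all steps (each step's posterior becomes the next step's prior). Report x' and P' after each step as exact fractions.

step 0: x' = [912/1103, -1790/1103], P' = [3449/1103 -149/1103; -149/1103 261/1103]
step 1: x' = [-188362/76503, -19664/32787], P' = [72012/25501 -1868/10929; -1868/10929 7832/32787]
step 2: x' = [-960108/5088625, 16874963/15265875], P' = [14088472/5088625 -839264/5088625; -839264/5088625 1212868/5088625]

step 0: x̄ = F·x = [6, 0]
step 0: P̄ = F·P·Fᵀ + Q = [33 25; 25 31]
step 0: y = z − H·x̄ = [3, 8]
step 0: S = H·P̄·Hᵀ + R = [125 112; 112 118]
step 0: K = P̄·Hᵀ·S⁻¹ = [298/1103 -825/1103; -522/1103 -28/1103]
step 0: x' = x̄ + K·y = [912/1103, -1790/1103]
step 0: P' = (I − K·H)·P̄ = [3449/1103 -149/1103; -149/1103 261/1103]
step 1: x̄ = F·x = [-4458/1103, -6282/1103]
step 1: P̄ = F·P·Fᵀ + Q = [9316/1103 -1100/1103; -1100/1103 8898/1103]
step 1: y = z − H·x̄ = [-11461/1103, -8534/1103]
step 1: S = H·P̄·Hᵀ + R = [36695/1103 15596/1103; 15596/1103 20426/1103]
step 1: K = P̄·Hᵀ·S⁻¹ = [3736/10929 -50740/76503; -15664/32787 -557/32787]
step 1: x' = x̄ + K·y = [-188362/76503, -19664/32787]
step 1: P' = (I − K·H)·P̄ = [72012/25501 -1868/10929; -1868/10929 7832/32787]
step 2: x̄ = F·x = [-108670/25501, 50714/76503]
step 2: P̄ = F·P·Fᵀ + Q = [202688/25501 -17188/25501; -17188/25501 203990/25501]
step 2: y = z − H·x̄ = [-51578/76503, -72115/10929]
step 2: S = H·P̄·Hᵀ + R = [841461/25501 53372/3643; 53372/3643 67758/3643]
step 2: K = P̄·Hᵀ·S⁻¹ = [1678528/5088625 -3312302/5088625; -2425736/5088625 -93401/5088625]
step 2: x' = x̄ + K·y = [-960108/5088625, 16874963/15265875]
step 2: P' = (I − K·H)·P̄ = [14088472/5088625 -839264/5088625; -839264/5088625 1212868/5088625]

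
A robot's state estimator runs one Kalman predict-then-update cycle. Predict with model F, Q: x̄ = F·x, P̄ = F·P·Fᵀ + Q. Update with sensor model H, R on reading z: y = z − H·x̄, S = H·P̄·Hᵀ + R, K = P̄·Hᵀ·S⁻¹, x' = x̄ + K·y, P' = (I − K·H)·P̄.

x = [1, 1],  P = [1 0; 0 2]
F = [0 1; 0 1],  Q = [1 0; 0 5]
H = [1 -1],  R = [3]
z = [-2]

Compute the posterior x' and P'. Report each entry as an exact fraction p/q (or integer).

x' = [7/9, 19/9]
P' = [26/9 23/9; 23/9 38/9]

x̄ = F·x = [1, 1]
P̄ = F·P·Fᵀ + Q = [3 2; 2 7]
y = z − H·x̄ = [-2]
S = H·P̄·Hᵀ + R = [9]
K = P̄·Hᵀ·S⁻¹ = [1/9; -5/9]
x' = x̄ + K·y = [7/9, 19/9]
P' = (I − K·H)·P̄ = [26/9 23/9; 23/9 38/9]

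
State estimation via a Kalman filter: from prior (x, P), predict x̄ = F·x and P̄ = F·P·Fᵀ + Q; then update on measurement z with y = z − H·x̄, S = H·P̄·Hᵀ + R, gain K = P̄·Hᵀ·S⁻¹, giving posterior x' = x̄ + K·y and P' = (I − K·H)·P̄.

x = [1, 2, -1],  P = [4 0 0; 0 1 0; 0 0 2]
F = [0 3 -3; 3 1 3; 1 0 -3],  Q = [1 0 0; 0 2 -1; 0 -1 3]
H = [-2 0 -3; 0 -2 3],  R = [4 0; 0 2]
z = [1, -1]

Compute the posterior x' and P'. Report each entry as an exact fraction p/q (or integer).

x̄ = F·x = [9, 2, 4]
P̄ = F·P·Fᵀ + Q = [28 -15 18; -15 57 -7; 18 -7 25]
y = z − H·x̄ = [31, -9]
S = H·P̄·Hᵀ + R = [557 -435; -435 539]
K = P̄·Hᵀ·S⁻¹ = [-11375/55499 -531/55499; -822/2921 -1395/2921; -459/2413 28/2413]
x' = x̄ + K·y = [151645/55499, -7085/2921, -4829/2413]
P' = (I − K·H)·P̄ = [347326/55499 -17055/2921 -9408/2413; -17055/2921 20094/2921 542/127; -9408/2413 542/127 6884/2413]

x' = [151645/55499, -7085/2921, -4829/2413]
P' = [347326/55499 -17055/2921 -9408/2413; -17055/2921 20094/2921 542/127; -9408/2413 542/127 6884/2413]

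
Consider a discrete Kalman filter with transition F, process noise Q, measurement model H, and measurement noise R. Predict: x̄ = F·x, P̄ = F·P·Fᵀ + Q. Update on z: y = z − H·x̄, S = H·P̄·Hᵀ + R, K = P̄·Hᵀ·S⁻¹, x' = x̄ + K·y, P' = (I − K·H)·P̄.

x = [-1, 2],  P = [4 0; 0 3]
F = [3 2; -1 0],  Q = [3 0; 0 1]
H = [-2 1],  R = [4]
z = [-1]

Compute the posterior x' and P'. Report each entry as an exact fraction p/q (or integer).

x' = [1, 1]
P' = [35/29 2/3; 2/3 16/9]

x̄ = F·x = [1, 1]
P̄ = F·P·Fᵀ + Q = [51 -12; -12 5]
y = z − H·x̄ = [0]
S = H·P̄·Hᵀ + R = [261]
K = P̄·Hᵀ·S⁻¹ = [-38/87; 1/9]
x' = x̄ + K·y = [1, 1]
P' = (I − K·H)·P̄ = [35/29 2/3; 2/3 16/9]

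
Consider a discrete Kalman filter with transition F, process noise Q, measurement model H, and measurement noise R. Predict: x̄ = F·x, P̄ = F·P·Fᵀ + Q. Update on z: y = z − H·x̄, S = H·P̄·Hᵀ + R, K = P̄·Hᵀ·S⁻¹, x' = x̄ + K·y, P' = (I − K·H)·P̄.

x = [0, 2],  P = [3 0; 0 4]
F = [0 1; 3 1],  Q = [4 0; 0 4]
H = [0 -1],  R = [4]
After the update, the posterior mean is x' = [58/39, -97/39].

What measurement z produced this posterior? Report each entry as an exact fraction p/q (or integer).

z = [3]

x̄ = F·x = [2, 2]
P̄ = F·P·Fᵀ + Q = [8 4; 4 35]
S = H·P̄·Hᵀ + R = [39]
K = P̄·Hᵀ·S⁻¹ = [-4/39; -35/39]
x' − x̄ = [-20/39, -175/39] = K·y
y = (KᵀK)⁻¹·Kᵀ·(x' − x̄) = [5]
z = y + H·x̄ = [5] + [-2] = [3]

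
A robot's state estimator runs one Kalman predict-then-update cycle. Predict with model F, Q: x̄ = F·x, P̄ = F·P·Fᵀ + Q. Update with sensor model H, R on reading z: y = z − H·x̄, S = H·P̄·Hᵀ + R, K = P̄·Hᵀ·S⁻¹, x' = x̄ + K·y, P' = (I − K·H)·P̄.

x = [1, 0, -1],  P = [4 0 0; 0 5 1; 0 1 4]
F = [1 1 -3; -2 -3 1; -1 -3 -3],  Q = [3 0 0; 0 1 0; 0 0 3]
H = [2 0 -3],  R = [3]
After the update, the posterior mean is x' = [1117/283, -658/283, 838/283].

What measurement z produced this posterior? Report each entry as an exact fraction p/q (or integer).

z = [-1]

x̄ = F·x = [4, -3, 2]
P̄ = F·P·Fᵀ + Q = [42 -25 23; -25 60 47; 23 47 106]
S = H·P̄·Hᵀ + R = [849]
K = P̄·Hᵀ·S⁻¹ = [5/283; -191/849; -272/849]
x' − x̄ = [-15/283, 191/283, 272/283] = K·y
y = (KᵀK)⁻¹·Kᵀ·(x' − x̄) = [-3]
z = y + H·x̄ = [-3] + [2] = [-1]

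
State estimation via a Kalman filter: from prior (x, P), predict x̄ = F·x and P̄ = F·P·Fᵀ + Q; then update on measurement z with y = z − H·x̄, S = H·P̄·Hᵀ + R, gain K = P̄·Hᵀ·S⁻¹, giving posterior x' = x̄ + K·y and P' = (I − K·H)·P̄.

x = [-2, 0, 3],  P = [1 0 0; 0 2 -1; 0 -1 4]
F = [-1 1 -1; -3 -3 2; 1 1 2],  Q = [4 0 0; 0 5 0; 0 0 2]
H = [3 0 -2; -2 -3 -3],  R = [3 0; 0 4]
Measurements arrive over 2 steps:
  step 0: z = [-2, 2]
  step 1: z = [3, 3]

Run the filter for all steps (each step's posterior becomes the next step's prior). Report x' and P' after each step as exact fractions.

step 0: x̄ = F·x = [-1, 12, 4]
step 0: P̄ = F·P·Fᵀ + Q = [13 -16 -8; -16 60 11; -8 11 17]
step 0: y = z − H·x̄ = [9, 48]
step 0: S = H·P̄·Hᵀ + R = [284 274; 274 659]
step 0: K = P̄·Hᵀ·S⁻¹ = [23641/112080 -1003/56040; 433/14010 -2014/7005; -653/3736 -57/1868]
step 0: x' = x̄ + K·y = [1467/37360, -7109/4670, 3595/3736]
step 0: P' = (I − K·H)·P̄ = [249061/112080 -62687/14010 11271/3736; -62687/14010 70921/7005 -3156/467; 11271/3736 -3156/467 8943/1868]
step 1: x̄ = F·x = [-94289/37360, 47623/7472, 3299/7472]
step 1: P̄ = F·P·Fᵀ + Q = [5562829/112080 -478617/7472 -130621/7472; -478617/7472 744379/7472 178743/7472; -130621/7472 178743/7472 71603/7472]
step 1: y = z − H·x̄ = [427937/37360, 171833/9340]
step 1: S = H·P̄·Hᵀ + R = [26069887/37360 5297003/9340; 5297003/9340 4465936/7005]
step 1: K = P̄·Hᵀ·S⁻¹ = [3899175579/13812301723 -319700948/13812301723; -1733997405/13812301723 -3711789585/13812301723; -950205029/13812301723 -574897476/13812301723]
step 1: x' = x̄ + K·y = [3921645894/13812301723, -116626921/13812301723, -15362403762/13812301723]
step 1: P' = (I − K·H)·P̄ = [15102161749/13812301723 -26446319157/13812301723 16804479255/13812301723; -26446319157/13812301723 59648414846/13812301723 -37068482628/13812301723; 16804479255/13812301723 -37068482628/13812301723 26632026426/13812301723]

step 0: x' = [1467/37360, -7109/4670, 3595/3736], P' = [249061/112080 -62687/14010 11271/3736; -62687/14010 70921/7005 -3156/467; 11271/3736 -3156/467 8943/1868]
step 1: x' = [3921645894/13812301723, -116626921/13812301723, -15362403762/13812301723], P' = [15102161749/13812301723 -26446319157/13812301723 16804479255/13812301723; -26446319157/13812301723 59648414846/13812301723 -37068482628/13812301723; 16804479255/13812301723 -37068482628/13812301723 26632026426/13812301723]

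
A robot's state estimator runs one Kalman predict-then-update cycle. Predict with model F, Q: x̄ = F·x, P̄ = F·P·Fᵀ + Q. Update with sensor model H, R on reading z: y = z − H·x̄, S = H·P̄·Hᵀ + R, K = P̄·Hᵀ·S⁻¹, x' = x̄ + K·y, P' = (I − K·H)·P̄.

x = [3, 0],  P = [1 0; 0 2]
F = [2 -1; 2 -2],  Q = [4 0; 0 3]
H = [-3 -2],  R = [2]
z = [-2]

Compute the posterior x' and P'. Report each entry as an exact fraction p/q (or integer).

x̄ = F·x = [6, 6]
P̄ = F·P·Fᵀ + Q = [10 8; 8 15]
y = z − H·x̄ = [28]
S = H·P̄·Hᵀ + R = [248]
K = P̄·Hᵀ·S⁻¹ = [-23/124; -27/124]
x' = x̄ + K·y = [25/31, -3/31]
P' = (I − K·H)·P̄ = [91/62 -125/62; -125/62 201/62]

x' = [25/31, -3/31]
P' = [91/62 -125/62; -125/62 201/62]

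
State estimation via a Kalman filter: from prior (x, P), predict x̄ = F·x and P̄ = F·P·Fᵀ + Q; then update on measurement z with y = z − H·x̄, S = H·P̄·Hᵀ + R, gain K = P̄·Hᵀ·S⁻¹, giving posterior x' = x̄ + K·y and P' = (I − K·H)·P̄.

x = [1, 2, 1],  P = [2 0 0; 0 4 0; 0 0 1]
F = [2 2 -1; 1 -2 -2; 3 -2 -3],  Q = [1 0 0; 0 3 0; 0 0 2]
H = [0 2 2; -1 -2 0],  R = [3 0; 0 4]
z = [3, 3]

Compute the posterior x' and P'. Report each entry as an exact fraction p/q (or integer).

x̄ = F·x = [5, -5, -4]
P̄ = F·P·Fᵀ + Q = [26 -10 -1; -10 25 28; -1 28 45]
y = z − H·x̄ = [21, -2]
S = H·P̄·Hᵀ + R = [507 -190; -190 90]
K = P̄·Hᵀ·S⁻¹ = [-312/953 -3611/4765; 194/953 -14/953; 269/953 -29/1906]
x' = x̄ + K·y = [-1713/4765, -663/953, 1866/953]
P' = (I − K·H)·P̄ = [67904/4765 -5346/953 4878/953; -5346/953 2701/953 -2410/953; 4878/953 -2410/953 5627/1906]

x' = [-1713/4765, -663/953, 1866/953]
P' = [67904/4765 -5346/953 4878/953; -5346/953 2701/953 -2410/953; 4878/953 -2410/953 5627/1906]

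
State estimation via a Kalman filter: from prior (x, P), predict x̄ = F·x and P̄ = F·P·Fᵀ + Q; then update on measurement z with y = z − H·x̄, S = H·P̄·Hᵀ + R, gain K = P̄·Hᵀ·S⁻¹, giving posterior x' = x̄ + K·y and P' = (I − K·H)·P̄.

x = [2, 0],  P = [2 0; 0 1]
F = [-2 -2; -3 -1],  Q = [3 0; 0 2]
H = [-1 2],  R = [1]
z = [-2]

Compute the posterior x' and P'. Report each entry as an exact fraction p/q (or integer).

x' = [-49/22, -24/11]
P' = [491/44 63/11; 63/11 35/11]

x̄ = F·x = [-4, -6]
P̄ = F·P·Fᵀ + Q = [15 14; 14 21]
y = z − H·x̄ = [6]
S = H·P̄·Hᵀ + R = [44]
K = P̄·Hᵀ·S⁻¹ = [13/44; 7/11]
x' = x̄ + K·y = [-49/22, -24/11]
P' = (I − K·H)·P̄ = [491/44 63/11; 63/11 35/11]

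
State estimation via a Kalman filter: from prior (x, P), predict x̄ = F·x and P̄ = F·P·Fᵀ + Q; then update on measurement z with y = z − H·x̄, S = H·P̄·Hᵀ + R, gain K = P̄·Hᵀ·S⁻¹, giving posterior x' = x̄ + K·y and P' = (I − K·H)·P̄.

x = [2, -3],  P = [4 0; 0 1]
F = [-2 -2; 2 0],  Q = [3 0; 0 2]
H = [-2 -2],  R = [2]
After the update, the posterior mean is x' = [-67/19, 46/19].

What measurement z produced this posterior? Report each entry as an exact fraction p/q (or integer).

x̄ = F·x = [2, 4]
P̄ = F·P·Fᵀ + Q = [23 -16; -16 18]
S = H·P̄·Hᵀ + R = [38]
K = P̄·Hᵀ·S⁻¹ = [-7/19; -2/19]
x' − x̄ = [-105/19, -30/19] = K·y
y = (KᵀK)⁻¹·Kᵀ·(x' − x̄) = [15]
z = y + H·x̄ = [15] + [-12] = [3]

z = [3]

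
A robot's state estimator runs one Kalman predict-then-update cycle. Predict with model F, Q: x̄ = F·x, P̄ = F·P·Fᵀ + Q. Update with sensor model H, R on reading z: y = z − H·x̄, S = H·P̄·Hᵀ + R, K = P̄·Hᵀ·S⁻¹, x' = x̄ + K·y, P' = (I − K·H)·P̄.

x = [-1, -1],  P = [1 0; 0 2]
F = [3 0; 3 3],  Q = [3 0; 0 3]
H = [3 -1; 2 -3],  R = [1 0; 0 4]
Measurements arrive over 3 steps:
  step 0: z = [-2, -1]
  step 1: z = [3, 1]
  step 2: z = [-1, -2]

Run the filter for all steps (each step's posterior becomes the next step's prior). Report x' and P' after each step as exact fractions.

step 0: x̄ = F·x = [-3, -6]
step 0: P̄ = F·P·Fᵀ + Q = [12 9; 9 30]
step 0: y = z − H·x̄ = [1, -13]
step 0: S = H·P̄·Hᵀ + R = [85 63; 63 214]
step 0: K = P̄·Hᵀ·S⁻¹ = [5967/14221 -1956/14221; 3894/14221 -5931/14221]
step 0: x' = x̄ + K·y = [-11268/14221, -4329/14221]
step 0: P' = (I − K·H)·P̄ = [3675/14221 5058/14221; 5058/14221 11280/14221]
step 1: x̄ = F·x = [-33804/14221, -46791/14221]
step 1: P̄ = F·P·Fᵀ + Q = [75738/14221 78597/14221; 78597/14221 268302/14221]
step 1: y = z − H·x̄ = [97284/14221, -58544/14221]
step 1: S = H·P̄·Hᵀ + R = [492583/14221 394767/14221; 394767/14221 1831390/14221]
step 1: K = P̄·Hᵀ·S⁻¹ = [21479535/52476661 -7046004/52476661; 13793334/52476661 -21532779/52476661]
step 1: x' = x̄ + K·y = [51205632/52476661, 10340361/52476661]
step 1: P' = (I − K·H)·P̄ = [13231803/52476661 18215874/52476661; 18215874/52476661 40854288/52476661]
step 2: x̄ = F·x = [153616896/52476661, 184637979/52476661]
step 2: P̄ = F·P·Fᵀ + Q = [276516210/52476661 283029093/52476661; 283029093/52476661 972090534/52476661]
step 2: y = z − H·x̄ = [-328689370/52476661, 141726823/52476661]
step 2: S = H·P̄·Hᵀ + R = [1815038527/52476661 1462048839/52476661; 1462048839/52476661 6668437174/52476661]
step 2: K = P̄·Hᵀ·S⁻¹ = [77696975799/189910779157 -25466354076/189910779157; 49848585414/189910779157 -77861111067/189910779157]
step 2: x' = x̄ + K·y = [496771854/189910779157, 145684467462/189910779157]
step 2: P' = (I − K·H)·P̄ = [47850906243/189910779157 65855742930/189910779157; 65855742930/189910779157 147718643376/189910779157]

step 0: x' = [-11268/14221, -4329/14221], P' = [3675/14221 5058/14221; 5058/14221 11280/14221]
step 1: x' = [51205632/52476661, 10340361/52476661], P' = [13231803/52476661 18215874/52476661; 18215874/52476661 40854288/52476661]
step 2: x' = [496771854/189910779157, 145684467462/189910779157], P' = [47850906243/189910779157 65855742930/189910779157; 65855742930/189910779157 147718643376/189910779157]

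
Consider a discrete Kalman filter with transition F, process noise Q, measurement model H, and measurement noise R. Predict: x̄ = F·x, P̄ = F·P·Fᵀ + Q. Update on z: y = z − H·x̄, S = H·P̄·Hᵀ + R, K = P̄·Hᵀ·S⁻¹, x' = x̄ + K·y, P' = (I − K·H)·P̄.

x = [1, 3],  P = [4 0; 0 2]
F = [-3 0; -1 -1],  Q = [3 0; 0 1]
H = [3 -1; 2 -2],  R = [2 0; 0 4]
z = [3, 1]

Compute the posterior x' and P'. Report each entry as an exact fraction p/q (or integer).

x̄ = F·x = [-3, -4]
P̄ = F·P·Fᵀ + Q = [39 12; 12 7]
y = z − H·x̄ = [8, -1]
S = H·P̄·Hᵀ + R = [288 152; 152 92]
K = P̄·Hᵀ·S⁻¹ = [363/848 -51/424; 287/848 -191/424]
x' = x̄ + K·y = [231/424, -357/424]
P' = (I − K·H)·P̄ = [465/848 669/848; 669/848 1433/848]

x' = [231/424, -357/424]
P' = [465/848 669/848; 669/848 1433/848]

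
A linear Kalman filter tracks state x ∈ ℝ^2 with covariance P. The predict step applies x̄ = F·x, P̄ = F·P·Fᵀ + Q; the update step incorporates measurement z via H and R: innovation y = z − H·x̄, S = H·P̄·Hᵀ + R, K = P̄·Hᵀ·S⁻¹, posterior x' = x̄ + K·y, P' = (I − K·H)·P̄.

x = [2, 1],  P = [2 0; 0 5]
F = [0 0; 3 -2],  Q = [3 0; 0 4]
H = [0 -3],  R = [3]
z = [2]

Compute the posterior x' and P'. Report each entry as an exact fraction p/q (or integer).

x̄ = F·x = [0, 4]
P̄ = F·P·Fᵀ + Q = [3 0; 0 42]
y = z − H·x̄ = [14]
S = H·P̄·Hᵀ + R = [381]
K = P̄·Hᵀ·S⁻¹ = [0; -42/127]
x' = x̄ + K·y = [0, -80/127]
P' = (I − K·H)·P̄ = [3 0; 0 42/127]

x' = [0, -80/127]
P' = [3 0; 0 42/127]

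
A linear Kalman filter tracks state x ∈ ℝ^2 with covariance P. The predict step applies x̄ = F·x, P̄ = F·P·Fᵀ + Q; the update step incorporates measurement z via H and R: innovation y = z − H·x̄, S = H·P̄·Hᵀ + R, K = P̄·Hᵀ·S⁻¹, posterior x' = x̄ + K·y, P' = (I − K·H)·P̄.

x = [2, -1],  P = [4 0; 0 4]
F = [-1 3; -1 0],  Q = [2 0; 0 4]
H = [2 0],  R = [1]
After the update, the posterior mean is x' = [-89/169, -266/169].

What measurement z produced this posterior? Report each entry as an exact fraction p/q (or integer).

z = [-1]

x̄ = F·x = [-5, -2]
P̄ = F·P·Fᵀ + Q = [42 4; 4 8]
S = H·P̄·Hᵀ + R = [169]
K = P̄·Hᵀ·S⁻¹ = [84/169; 8/169]
x' − x̄ = [756/169, 72/169] = K·y
y = (KᵀK)⁻¹·Kᵀ·(x' − x̄) = [9]
z = y + H·x̄ = [9] + [-10] = [-1]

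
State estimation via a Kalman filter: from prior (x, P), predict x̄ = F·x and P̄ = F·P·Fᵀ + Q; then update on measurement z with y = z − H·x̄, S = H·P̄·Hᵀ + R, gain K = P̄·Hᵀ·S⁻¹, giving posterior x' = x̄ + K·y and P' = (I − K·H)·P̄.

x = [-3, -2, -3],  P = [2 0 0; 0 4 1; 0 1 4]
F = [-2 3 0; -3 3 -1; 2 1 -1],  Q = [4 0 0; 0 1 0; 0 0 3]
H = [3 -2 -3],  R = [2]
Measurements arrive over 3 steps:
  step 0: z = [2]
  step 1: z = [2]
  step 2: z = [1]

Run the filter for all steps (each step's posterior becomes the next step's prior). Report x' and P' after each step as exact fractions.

step 0: x̄ = F·x = [0, 6, -5]
step 0: P̄ = F·P·Fᵀ + Q = [48 45 1; 45 53 0; 1 0 17]
step 0: y = z − H·x̄ = [-1]
step 0: S = H·P̄·Hᵀ + R = [241]
step 0: K = P̄·Hᵀ·S⁻¹ = [51/241; 29/241; -48/241]
step 0: x' = x̄ + K·y = [-51/241, 1417/241, -1157/241]
step 0: P' = (I − K·H)·P̄ = [8967/241 9366/241 2689/241; 9366/241 11932/241 1392/241; 2689/241 1392/241 1793/241]
step 1: x̄ = F·x = [4353/241, 5561/241, 2472/241]
step 1: P̄ = F·P·Fᵀ + Q = [31828/241 21902/241 38594/241; 21902/241 29319/241 9006/241; 38594/241 9006/241 74240/241]
step 1: y = z − H·x̄ = [5961/241]
step 1: S = H·P̄·Hᵀ + R = [222926/241]
step 1: K = P̄·Hᵀ·S⁻¹ = [-32051/111463; -9975/111463; -62475/111463]
step 1: x' = x̄ + K·y = [1220508/111463, 2325248/111463, -401979/111463]
step 1: P' = (I − K·H)·P̄ = [6195482/111463 7476536/111463 1232492/111463; 7476536/111463 12734367/111463 -1006392/111463; 1232492/111463 -1006392/111463 1945070/111463]
step 2: x̄ = F·x = [412248/10133, 3716199/111463, 5168243/111463]
step 2: P̄ = F·P·Fᵀ + Q = [4556241/10133 4101665/10133 4437407/10133; 4101665/10133 51280830/111463 30662947/111463; 4437407/10133 30662947/111463 66784714/111463]
step 2: y = z − H·x̄ = [9444406/111463]
step 2: S = H·P̄·Hᵀ + R = [205405529/111463]
step 2: K = P̄·Hᵀ·S⁻¹ = [-86315108/205405529; -8456508/29343647; -115245605/205405529]
step 2: x' = x̄ + K·y = [1043066128/205405529, 261792135/29343647, -240802741/205405529]
step 2: P' = (I − K·H)·P̄ = [25518334805/205405529 5329225907/29343647 706157311/205405529; 5329225907/29343647 9009078174/29343647 -671188537/29343647; 706157311/205405529 -671188537/29343647 3915200887/205405529]

step 0: x' = [-51/241, 1417/241, -1157/241], P' = [8967/241 9366/241 2689/241; 9366/241 11932/241 1392/241; 2689/241 1392/241 1793/241]
step 1: x' = [1220508/111463, 2325248/111463, -401979/111463], P' = [6195482/111463 7476536/111463 1232492/111463; 7476536/111463 12734367/111463 -1006392/111463; 1232492/111463 -1006392/111463 1945070/111463]
step 2: x' = [1043066128/205405529, 261792135/29343647, -240802741/205405529], P' = [25518334805/205405529 5329225907/29343647 706157311/205405529; 5329225907/29343647 9009078174/29343647 -671188537/29343647; 706157311/205405529 -671188537/29343647 3915200887/205405529]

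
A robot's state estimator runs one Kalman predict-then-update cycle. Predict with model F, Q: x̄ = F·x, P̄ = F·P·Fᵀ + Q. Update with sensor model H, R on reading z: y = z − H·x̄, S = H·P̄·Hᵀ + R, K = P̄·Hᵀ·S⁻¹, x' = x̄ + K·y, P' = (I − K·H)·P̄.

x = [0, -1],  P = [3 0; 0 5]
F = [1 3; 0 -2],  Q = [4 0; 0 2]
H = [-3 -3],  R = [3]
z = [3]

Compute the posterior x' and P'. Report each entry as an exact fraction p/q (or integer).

x' = [-3, 2]
P' = [784/43 -762/43; -762/43 754/43]

x̄ = F·x = [-3, 2]
P̄ = F·P·Fᵀ + Q = [52 -30; -30 22]
y = z − H·x̄ = [0]
S = H·P̄·Hᵀ + R = [129]
K = P̄·Hᵀ·S⁻¹ = [-22/43; 8/43]
x' = x̄ + K·y = [-3, 2]
P' = (I − K·H)·P̄ = [784/43 -762/43; -762/43 754/43]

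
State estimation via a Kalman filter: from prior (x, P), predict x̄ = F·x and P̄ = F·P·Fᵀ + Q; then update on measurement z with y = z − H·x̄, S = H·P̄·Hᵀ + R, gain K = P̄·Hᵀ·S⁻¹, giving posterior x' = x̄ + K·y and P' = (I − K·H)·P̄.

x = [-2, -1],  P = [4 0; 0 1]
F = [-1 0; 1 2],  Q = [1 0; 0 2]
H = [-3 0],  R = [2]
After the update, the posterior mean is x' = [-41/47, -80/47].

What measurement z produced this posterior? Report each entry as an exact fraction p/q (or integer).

z = [3]

x̄ = F·x = [2, -4]
P̄ = F·P·Fᵀ + Q = [5 -4; -4 10]
S = H·P̄·Hᵀ + R = [47]
K = P̄·Hᵀ·S⁻¹ = [-15/47; 12/47]
x' − x̄ = [-135/47, 108/47] = K·y
y = (KᵀK)⁻¹·Kᵀ·(x' − x̄) = [9]
z = y + H·x̄ = [9] + [-6] = [3]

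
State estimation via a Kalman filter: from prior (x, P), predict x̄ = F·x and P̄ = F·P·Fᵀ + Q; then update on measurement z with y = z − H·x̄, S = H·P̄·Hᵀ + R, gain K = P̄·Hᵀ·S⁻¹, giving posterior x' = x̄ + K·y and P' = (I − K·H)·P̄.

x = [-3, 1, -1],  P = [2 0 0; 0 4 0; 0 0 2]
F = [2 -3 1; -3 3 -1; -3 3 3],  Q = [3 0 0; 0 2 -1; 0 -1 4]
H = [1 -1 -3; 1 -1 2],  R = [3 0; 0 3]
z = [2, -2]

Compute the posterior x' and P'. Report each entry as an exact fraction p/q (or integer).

x̄ = F·x = [-10, 13, 9]
P̄ = F·P·Fᵀ + Q = [49 -50 -42; -50 58 47; -42 47 76]
y = z − H·x̄ = [52, 3]
S = H·P̄·Hᵀ + R = [1428 -160; -160 158]
K = P̄·Hᵀ·S⁻¹ = [1725/9092 1305/4546; -20791/100012 -7479/25003; -20003/100012 9811/50006]
x' = x̄ + K·y = [3305/4546, 32319/25003, -40591/50006]
P' = (I − K·H)·P̄ = [18233/9092 11465/9092 531/9092; 11465/9092 204913/100012 -5475/100012; 531/9092 -5475/100012 23775/100012]

x' = [3305/4546, 32319/25003, -40591/50006]
P' = [18233/9092 11465/9092 531/9092; 11465/9092 204913/100012 -5475/100012; 531/9092 -5475/100012 23775/100012]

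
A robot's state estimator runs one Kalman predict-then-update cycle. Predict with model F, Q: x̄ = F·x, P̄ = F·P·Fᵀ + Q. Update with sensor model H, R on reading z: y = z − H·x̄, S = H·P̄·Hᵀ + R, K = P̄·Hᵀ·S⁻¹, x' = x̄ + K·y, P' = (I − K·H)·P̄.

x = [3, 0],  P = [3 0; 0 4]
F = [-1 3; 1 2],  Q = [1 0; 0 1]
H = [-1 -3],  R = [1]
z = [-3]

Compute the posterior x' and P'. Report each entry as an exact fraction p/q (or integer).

x' = [-1350/347, 798/347]
P' = [3271/347 -1056/347; -1056/347 379/347]

x̄ = F·x = [-3, 3]
P̄ = F·P·Fᵀ + Q = [40 21; 21 20]
y = z − H·x̄ = [3]
S = H·P̄·Hᵀ + R = [347]
K = P̄·Hᵀ·S⁻¹ = [-103/347; -81/347]
x' = x̄ + K·y = [-1350/347, 798/347]
P' = (I − K·H)·P̄ = [3271/347 -1056/347; -1056/347 379/347]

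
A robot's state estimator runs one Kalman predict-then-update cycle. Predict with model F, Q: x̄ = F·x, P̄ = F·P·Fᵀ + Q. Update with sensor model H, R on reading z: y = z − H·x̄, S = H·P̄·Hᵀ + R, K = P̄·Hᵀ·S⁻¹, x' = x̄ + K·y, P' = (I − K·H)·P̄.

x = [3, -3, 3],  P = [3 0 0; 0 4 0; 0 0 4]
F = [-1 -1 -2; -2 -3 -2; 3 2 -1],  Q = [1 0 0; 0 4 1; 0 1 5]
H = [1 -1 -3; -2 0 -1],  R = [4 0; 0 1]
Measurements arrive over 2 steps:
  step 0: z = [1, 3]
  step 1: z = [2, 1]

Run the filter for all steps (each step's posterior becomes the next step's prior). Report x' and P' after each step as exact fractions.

step 0: x' = [-9757/15086, 60397/15086, -13762/7543], P' = [26131/30172 113763/30172 -9217/7543; 113763/30172 697171/30172 -52209/7543; -9217/7543 -52209/7543 18192/7543]
step 1: x' = [-9046877/179045452, -141732275/179045452, -47289385/89522726], P' = [300267965/358090904 1381756263/358090904 -226601713/179045452; 1381756263/358090904 8791631517/358090904 -1343316343/179045452; -226601713/179045452 -1343316343/179045452 235119459/89522726]

step 0: x̄ = F·x = [-6, -3, 0]
step 0: P̄ = F·P·Fᵀ + Q = [24 34 -9; 34 68 -33; -9 -33 52]
step 0: y = z − H·x̄ = [4, -9]
step 0: S = H·P̄·Hᵀ + R = [352 98; 98 113]
step 0: K = P̄·Hᵀ·S⁻¹ = [5743/30172 -7697/15086; 10775/30172 -9345/15086; -2896/7543 242/7543]
step 0: x' = x̄ + K·y = [-9757/15086, 60397/15086, -13762/7543]
step 0: P' = (I − K·H)·P̄ = [26131/30172 113763/30172 -9217/7543; 113763/30172 697171/30172 -52209/7543; -9217/7543 -52209/7543 18192/7543]
step 1: x̄ = F·x = [116/397, -106629/15086, 119047/15086]
step 1: P̄ = F·P·Fᵀ + Q = [3806/397 29257/794 -28557/794; 29257/794 5355003/30172 -5286715/30172; -28557/794 -5286715/30172 5669199/30172]
step 1: y = z − H·x̄ = [138138/7543, 142949/15086]
step 1: S = H·P̄·Hᵀ + R = [7338728/7543 1985018/7543; 1985018/7543 2515731/30172]
step 1: K = P̄·Hᵀ·S⁻¹ = [69530495/358090904 -18416563/44761363; 162505701/358090904 -9609980/44761363; -73500531/179045452 -4258873/44761363]
step 1: x' = x̄ + K·y = [-9046877/179045452, -141732275/179045452, -47289385/89522726]
step 1: P' = (I − K·H)·P̄ = [300267965/358090904 1381756263/358090904 -226601713/179045452; 1381756263/358090904 8791631517/358090904 -1343316343/179045452; -226601713/179045452 -1343316343/179045452 235119459/89522726]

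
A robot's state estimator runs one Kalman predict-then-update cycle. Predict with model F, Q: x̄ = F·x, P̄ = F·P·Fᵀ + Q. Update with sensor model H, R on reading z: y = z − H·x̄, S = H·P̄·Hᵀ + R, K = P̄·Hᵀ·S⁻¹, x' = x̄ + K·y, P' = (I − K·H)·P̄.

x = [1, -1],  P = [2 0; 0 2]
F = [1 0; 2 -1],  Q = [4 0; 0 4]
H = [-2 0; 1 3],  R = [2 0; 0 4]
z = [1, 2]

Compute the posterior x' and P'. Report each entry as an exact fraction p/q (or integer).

x' = [-155/358, 307/358]
P' = [159/358 -47/358; -47/358 167/358]

x̄ = F·x = [1, 3]
P̄ = F·P·Fᵀ + Q = [6 4; 4 14]
y = z − H·x̄ = [3, -8]
S = H·P̄·Hᵀ + R = [26 -36; -36 160]
K = P̄·Hᵀ·S⁻¹ = [-159/358 9/716; 47/358 227/716]
x' = x̄ + K·y = [-155/358, 307/358]
P' = (I − K·H)·P̄ = [159/358 -47/358; -47/358 167/358]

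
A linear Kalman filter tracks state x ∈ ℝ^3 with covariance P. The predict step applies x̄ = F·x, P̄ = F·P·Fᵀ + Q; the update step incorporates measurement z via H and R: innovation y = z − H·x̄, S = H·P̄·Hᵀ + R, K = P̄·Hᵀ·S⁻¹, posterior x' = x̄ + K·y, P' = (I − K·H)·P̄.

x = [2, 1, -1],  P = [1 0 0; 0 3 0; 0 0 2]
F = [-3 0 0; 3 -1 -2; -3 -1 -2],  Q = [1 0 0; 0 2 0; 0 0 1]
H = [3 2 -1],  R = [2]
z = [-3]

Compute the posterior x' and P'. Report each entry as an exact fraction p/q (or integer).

x' = [-198/31, 157/31, -195/31]
P' = [301/31 -324/31 249/31; -324/31 457/31 -88/31; 249/31 -88/31 551/31]

x̄ = F·x = [-6, 7, -5]
P̄ = F·P·Fᵀ + Q = [10 -9 9; -9 22 2; 9 2 21]
y = z − H·x̄ = [-4]
S = H·P̄·Hᵀ + R = [31]
K = P̄·Hᵀ·S⁻¹ = [3/31; 15/31; 10/31]
x' = x̄ + K·y = [-198/31, 157/31, -195/31]
P' = (I − K·H)·P̄ = [301/31 -324/31 249/31; -324/31 457/31 -88/31; 249/31 -88/31 551/31]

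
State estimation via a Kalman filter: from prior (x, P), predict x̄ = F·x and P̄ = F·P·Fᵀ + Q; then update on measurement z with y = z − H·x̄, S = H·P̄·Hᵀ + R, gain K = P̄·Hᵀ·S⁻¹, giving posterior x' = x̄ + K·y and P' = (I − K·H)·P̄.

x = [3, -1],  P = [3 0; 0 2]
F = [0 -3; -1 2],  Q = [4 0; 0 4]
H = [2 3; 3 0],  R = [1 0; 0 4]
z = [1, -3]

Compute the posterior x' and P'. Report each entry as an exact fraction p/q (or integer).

x̄ = F·x = [3, -5]
P̄ = F·P·Fᵀ + Q = [22 -12; -12 15]
y = z − H·x̄ = [10, -12]
S = H·P̄·Hᵀ + R = [80 24; 24 202]
K = P̄·Hᵀ·S⁻¹ = [1/487 159/487; 2553/7792 -423/1948]
x' = x̄ + K·y = [-437/487, 3437/3896]
P' = (I − K·H)·P̄ = [212/487 -141/487; -141/487 2355/7792]

x' = [-437/487, 3437/3896]
P' = [212/487 -141/487; -141/487 2355/7792]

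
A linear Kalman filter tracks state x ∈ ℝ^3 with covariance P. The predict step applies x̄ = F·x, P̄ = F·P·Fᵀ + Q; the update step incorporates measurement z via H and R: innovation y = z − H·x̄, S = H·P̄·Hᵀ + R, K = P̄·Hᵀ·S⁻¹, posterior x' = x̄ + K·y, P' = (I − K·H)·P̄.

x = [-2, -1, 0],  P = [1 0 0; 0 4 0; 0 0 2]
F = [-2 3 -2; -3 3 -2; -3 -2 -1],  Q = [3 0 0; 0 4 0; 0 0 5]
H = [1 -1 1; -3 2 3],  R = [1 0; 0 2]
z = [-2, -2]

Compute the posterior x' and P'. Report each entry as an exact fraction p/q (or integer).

x' = [55078/9295, 72828/9295, 526/9295]
P' = [296477/9295 353657/9295 59269/9295; 353657/9295 425712/9295 69319/9295; 59269/9295 69319/9295 14023/9295]

x̄ = F·x = [1, 3, 8]
P̄ = F·P·Fᵀ + Q = [51 50 -14; 50 57 -11; -14 -11 32]
y = z − H·x̄ = [-8, -29]
S = H·P̄·Hᵀ + R = [35 90; 90 497]
K = P̄·Hᵀ·S⁻¹ = [2089/9295 -431/1859; -2736/9295 -159/1859; 3973/9295 290/1859]
x' = x̄ + K·y = [55078/9295, 72828/9295, 526/9295]
P' = (I − K·H)·P̄ = [296477/9295 353657/9295 59269/9295; 353657/9295 425712/9295 69319/9295; 59269/9295 69319/9295 14023/9295]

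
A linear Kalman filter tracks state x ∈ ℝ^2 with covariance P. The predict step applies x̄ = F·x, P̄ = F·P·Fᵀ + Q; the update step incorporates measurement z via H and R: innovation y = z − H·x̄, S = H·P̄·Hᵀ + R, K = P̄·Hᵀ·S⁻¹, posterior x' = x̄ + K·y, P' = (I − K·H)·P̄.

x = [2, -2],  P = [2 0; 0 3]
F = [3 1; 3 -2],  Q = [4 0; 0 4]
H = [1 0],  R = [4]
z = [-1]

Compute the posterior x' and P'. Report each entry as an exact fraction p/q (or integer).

x' = [-9/29, 230/29]
P' = [100/29 48/29; 48/29 842/29]

x̄ = F·x = [4, 10]
P̄ = F·P·Fᵀ + Q = [25 12; 12 34]
y = z − H·x̄ = [-5]
S = H·P̄·Hᵀ + R = [29]
K = P̄·Hᵀ·S⁻¹ = [25/29; 12/29]
x' = x̄ + K·y = [-9/29, 230/29]
P' = (I − K·H)·P̄ = [100/29 48/29; 48/29 842/29]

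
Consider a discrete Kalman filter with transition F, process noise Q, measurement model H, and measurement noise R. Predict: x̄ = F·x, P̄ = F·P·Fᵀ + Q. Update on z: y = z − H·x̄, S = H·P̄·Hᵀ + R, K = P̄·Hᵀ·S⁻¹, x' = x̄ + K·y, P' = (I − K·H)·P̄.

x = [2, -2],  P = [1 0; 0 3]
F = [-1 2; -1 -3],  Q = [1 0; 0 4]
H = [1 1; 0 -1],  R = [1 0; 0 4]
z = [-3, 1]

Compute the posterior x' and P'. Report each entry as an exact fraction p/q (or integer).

x' = [-725/243, -43/243]
P' = [851/243 -704/243; -704/243 764/243]

x̄ = F·x = [-6, 4]
P̄ = F·P·Fᵀ + Q = [14 -17; -17 32]
y = z − H·x̄ = [-1, 5]
S = H·P̄·Hᵀ + R = [13 -15; -15 36]
K = P̄·Hᵀ·S⁻¹ = [49/81 176/243; 20/81 -191/243]
x' = x̄ + K·y = [-725/243, -43/243]
P' = (I − K·H)·P̄ = [851/243 -704/243; -704/243 764/243]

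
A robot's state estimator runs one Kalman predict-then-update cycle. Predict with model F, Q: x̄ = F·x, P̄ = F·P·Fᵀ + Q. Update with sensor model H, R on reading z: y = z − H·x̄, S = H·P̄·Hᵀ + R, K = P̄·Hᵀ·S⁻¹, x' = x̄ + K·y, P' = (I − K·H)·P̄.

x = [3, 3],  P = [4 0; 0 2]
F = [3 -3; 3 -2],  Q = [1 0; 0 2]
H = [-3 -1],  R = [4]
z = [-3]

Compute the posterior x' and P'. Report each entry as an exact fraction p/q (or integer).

x' = [0, 3]
P' = [446/833 -486/833; -486/833 2218/833]

x̄ = F·x = [0, 3]
P̄ = F·P·Fᵀ + Q = [55 48; 48 46]
y = z − H·x̄ = [0]
S = H·P̄·Hᵀ + R = [833]
K = P̄·Hᵀ·S⁻¹ = [-213/833; -190/833]
x' = x̄ + K·y = [0, 3]
P' = (I − K·H)·P̄ = [446/833 -486/833; -486/833 2218/833]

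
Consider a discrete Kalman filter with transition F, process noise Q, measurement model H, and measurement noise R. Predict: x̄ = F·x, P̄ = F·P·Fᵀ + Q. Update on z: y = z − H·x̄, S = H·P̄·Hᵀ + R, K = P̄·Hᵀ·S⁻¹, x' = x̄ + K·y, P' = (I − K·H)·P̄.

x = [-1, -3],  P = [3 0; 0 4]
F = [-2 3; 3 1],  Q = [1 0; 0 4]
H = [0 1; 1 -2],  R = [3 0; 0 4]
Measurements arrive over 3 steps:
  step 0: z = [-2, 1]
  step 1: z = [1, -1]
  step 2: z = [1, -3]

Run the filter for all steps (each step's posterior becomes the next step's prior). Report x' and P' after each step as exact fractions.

step 0: x' = [-5701/1235, -3316/1235], P' = [13726/1235 5001/1235; 5001/1235 5457/2470]
step 1: x' = [-1153852/654875, -197543/1309750], P' = [23575506/4584125 8277777/4584125; 8277777/4584125 12616743/9168250]
step 2: x' = [688903695/1638654659, 2408933324/1638654659], P' = [42442659614/8193273295 14887518807/8193273295; 14887518807/8193273295 22538306697/16386546590]

step 0: x̄ = F·x = [-7, -6]
step 0: P̄ = F·P·Fᵀ + Q = [49 -6; -6 35]
step 0: y = z − H·x̄ = [4, -4]
step 0: S = H·P̄·Hᵀ + R = [38 -76; -76 217]
step 0: K = P̄·Hᵀ·S⁻¹ = [1667/1235 49/65; 1819/2470 -6/65]
step 0: x' = x̄ + K·y = [-5701/1235, -3316/1235]
step 0: P' = (I − K·H)·P̄ = [13726/1235 5001/1235; 5001/1235 5457/2470]
step 1: x̄ = F·x = [1454/1235, -20419/1235]
step 1: P̄ = F·P·Fᵀ + Q = [41367/2470 -78327/2470; -78327/2470 322417/2470]
step 1: y = z − H·x̄ = [21654/1235, -43527/1235]
step 1: S = H·P̄·Hᵀ + R = [329827/2470 -723161/2470; -723161/2470 1654223/2470]
step 1: K = P̄·Hᵀ·S⁻¹ = [2759259/4584125 1754988/4584125; 4205581/9168250 -2169483/9168250]
step 1: x' = x̄ + K·y = [-1153852/654875, -197543/1309750]
step 1: P' = (I − K·H)·P̄ = [23575506/4584125 8277777/4584125; 8277777/4584125 12616743/9168250]
step 2: x̄ = F·x = [4022779/1309750, -1424131/261950]
step 2: P̄ = F·P·Fᵀ + Q = [112656337/9168250 -25833393/1833650; -25833393/1833650 22919287/366730]
step 2: y = z − H·x̄ = [1686081/261950, -22193339/1309750]
step 2: S = H·P̄·Hᵀ + R = [24019477/366730 -255026263/1833650; -255026263/1833650 2957925897/9168250]
step 2: K = P̄·Hᵀ·S⁻¹ = [4962506269/8193273295 633381100/1638654659; 7512768899/16386546590 -765078789/3277309318]
step 2: x' = x̄ + K·y = [688903695/1638654659, 2408933324/1638654659]
step 2: P' = (I − K·H)·P̄ = [42442659614/8193273295 14887518807/8193273295; 14887518807/8193273295 22538306697/16386546590]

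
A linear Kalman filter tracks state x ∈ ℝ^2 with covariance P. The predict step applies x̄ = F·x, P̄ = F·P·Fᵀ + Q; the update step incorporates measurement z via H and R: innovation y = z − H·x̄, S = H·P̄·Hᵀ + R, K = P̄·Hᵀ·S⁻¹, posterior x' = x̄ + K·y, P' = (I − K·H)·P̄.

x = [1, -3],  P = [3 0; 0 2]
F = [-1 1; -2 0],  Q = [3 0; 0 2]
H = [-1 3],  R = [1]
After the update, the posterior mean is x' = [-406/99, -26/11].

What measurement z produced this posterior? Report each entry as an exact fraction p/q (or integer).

z = [-3]

x̄ = F·x = [-4, -2]
P̄ = F·P·Fᵀ + Q = [8 6; 6 14]
S = H·P̄·Hᵀ + R = [99]
K = P̄·Hᵀ·S⁻¹ = [10/99; 4/11]
x' − x̄ = [-10/99, -4/11] = K·y
y = (KᵀK)⁻¹·Kᵀ·(x' − x̄) = [-1]
z = y + H·x̄ = [-1] + [-2] = [-3]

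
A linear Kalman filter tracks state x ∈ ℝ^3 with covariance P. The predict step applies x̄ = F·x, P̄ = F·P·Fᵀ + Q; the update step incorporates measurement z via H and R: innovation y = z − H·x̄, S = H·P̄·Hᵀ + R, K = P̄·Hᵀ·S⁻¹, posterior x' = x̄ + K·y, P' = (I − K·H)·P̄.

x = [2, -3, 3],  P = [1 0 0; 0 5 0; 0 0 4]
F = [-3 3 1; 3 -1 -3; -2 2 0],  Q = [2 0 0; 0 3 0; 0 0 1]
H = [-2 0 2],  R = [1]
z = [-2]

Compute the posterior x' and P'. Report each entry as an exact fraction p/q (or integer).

x̄ = F·x = [-12, 0, -10]
P̄ = F·P·Fᵀ + Q = [60 -36 36; -36 53 -16; 36 -16 25]
y = z − H·x̄ = [-6]
S = H·P̄·Hᵀ + R = [53]
K = P̄·Hᵀ·S⁻¹ = [-48/53; 40/53; -22/53]
x' = x̄ + K·y = [-348/53, -240/53, -398/53]
P' = (I − K·H)·P̄ = [876/53 12/53 852/53; 12/53 1209/53 32/53; 852/53 32/53 841/53]

x' = [-348/53, -240/53, -398/53]
P' = [876/53 12/53 852/53; 12/53 1209/53 32/53; 852/53 32/53 841/53]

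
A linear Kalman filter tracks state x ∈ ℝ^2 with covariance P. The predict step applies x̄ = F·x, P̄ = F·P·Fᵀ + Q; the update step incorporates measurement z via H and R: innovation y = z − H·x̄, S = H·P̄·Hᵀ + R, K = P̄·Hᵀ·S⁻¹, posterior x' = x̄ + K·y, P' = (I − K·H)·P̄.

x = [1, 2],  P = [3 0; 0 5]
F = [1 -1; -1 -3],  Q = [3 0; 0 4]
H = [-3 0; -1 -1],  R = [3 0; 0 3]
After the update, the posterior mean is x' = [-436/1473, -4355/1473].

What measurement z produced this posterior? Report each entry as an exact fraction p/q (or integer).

x̄ = F·x = [-1, -7]
P̄ = F·P·Fᵀ + Q = [11 12; 12 52]
S = H·P̄·Hᵀ + R = [102 69; 69 90]
K = P̄·Hᵀ·S⁻¹ = [-461/1473 -23/1473; 392/1473 -1348/1473]
x' − x̄ = [1037/1473, 5956/1473] = K·y
y = (KᵀK)⁻¹·Kᵀ·(x' − x̄) = [-2, -5]
z = y + H·x̄ = [-2, -5] + [3, 8] = [1, 3]

z = [1, 3]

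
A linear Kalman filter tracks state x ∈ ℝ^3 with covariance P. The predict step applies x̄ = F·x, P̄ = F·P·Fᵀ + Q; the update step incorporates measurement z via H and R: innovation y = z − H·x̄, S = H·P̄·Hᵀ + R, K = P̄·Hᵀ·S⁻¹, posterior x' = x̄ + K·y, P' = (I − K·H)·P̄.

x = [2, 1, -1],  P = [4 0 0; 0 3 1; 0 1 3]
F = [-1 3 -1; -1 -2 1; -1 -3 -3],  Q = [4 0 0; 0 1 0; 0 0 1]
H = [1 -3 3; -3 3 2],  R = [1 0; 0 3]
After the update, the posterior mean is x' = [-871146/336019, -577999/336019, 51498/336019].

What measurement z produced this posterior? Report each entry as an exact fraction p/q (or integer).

x̄ = F·x = [2, -5, -2]
P̄ = F·P·Fᵀ + Q = [32 -12 -20; -12 16 16; -20 16 77]
S = H·P̄·Hᵀ + R = [534 266; 266 1391]
K = P̄·Hᵀ·S⁻¹ = [28440/336019 -46988/336019; -23774/336019 32568/336019; 157041/672038 48275/336019]
x' − x̄ = [-1543184/336019, 1102096/336019, 723536/336019] = K·y
y = (KᵀK)⁻¹·Kᵀ·(x' − x̄) = [-8, 28]
z = y + H·x̄ = [-8, 28] + [11, -25] = [3, 3]

z = [3, 3]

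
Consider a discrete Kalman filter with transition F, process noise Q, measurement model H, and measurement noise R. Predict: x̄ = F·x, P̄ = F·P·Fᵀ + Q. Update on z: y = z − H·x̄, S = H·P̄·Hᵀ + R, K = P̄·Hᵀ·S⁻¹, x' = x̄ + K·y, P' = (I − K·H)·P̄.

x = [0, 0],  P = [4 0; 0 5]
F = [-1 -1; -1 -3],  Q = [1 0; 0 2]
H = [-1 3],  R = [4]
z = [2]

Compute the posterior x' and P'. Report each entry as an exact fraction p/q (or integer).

x̄ = F·x = [0, 0]
P̄ = F·P·Fᵀ + Q = [10 19; 19 51]
y = z − H·x̄ = [2]
S = H·P̄·Hᵀ + R = [359]
K = P̄·Hᵀ·S⁻¹ = [47/359; 134/359]
x' = x̄ + K·y = [94/359, 268/359]
P' = (I − K·H)·P̄ = [1381/359 523/359; 523/359 353/359]

x' = [94/359, 268/359]
P' = [1381/359 523/359; 523/359 353/359]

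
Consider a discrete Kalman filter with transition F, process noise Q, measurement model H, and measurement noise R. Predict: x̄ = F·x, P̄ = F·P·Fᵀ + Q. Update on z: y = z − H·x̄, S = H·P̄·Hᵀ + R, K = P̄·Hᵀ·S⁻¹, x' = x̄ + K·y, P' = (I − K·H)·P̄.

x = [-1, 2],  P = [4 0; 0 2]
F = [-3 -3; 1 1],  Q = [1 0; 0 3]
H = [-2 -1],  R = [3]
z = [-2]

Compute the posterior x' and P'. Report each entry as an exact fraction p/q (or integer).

x' = [41/40, -29/160]
P' = [21/10 -99/40; -99/40 711/160]

x̄ = F·x = [-3, 1]
P̄ = F·P·Fᵀ + Q = [55 -18; -18 9]
y = z − H·x̄ = [-7]
S = H·P̄·Hᵀ + R = [160]
K = P̄·Hᵀ·S⁻¹ = [-23/40; 27/160]
x' = x̄ + K·y = [41/40, -29/160]
P' = (I − K·H)·P̄ = [21/10 -99/40; -99/40 711/160]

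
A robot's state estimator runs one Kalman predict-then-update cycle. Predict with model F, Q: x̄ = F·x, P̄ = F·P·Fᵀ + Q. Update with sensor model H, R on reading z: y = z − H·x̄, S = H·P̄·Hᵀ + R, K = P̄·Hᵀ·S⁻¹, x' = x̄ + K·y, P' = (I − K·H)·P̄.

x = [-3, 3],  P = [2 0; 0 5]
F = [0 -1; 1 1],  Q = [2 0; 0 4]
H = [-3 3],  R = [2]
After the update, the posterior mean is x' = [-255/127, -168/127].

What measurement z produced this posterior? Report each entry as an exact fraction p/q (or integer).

x̄ = F·x = [-3, 0]
P̄ = F·P·Fᵀ + Q = [7 -5; -5 11]
S = H·P̄·Hᵀ + R = [254]
K = P̄·Hᵀ·S⁻¹ = [-18/127; 24/127]
x' − x̄ = [126/127, -168/127] = K·y
y = (KᵀK)⁻¹·Kᵀ·(x' − x̄) = [-7]
z = y + H·x̄ = [-7] + [9] = [2]

z = [2]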